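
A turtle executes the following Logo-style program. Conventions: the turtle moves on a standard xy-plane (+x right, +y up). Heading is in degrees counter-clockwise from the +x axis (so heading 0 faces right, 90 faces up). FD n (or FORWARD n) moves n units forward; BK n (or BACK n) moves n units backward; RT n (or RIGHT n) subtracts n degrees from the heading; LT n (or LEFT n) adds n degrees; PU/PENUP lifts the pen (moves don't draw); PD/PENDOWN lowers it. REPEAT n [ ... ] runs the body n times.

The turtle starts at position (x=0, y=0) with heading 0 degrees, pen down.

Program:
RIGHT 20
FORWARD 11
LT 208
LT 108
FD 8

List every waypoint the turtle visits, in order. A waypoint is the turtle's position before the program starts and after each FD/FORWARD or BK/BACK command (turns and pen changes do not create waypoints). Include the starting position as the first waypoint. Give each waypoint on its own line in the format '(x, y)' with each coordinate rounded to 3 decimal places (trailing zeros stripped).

Answer: (0, 0)
(10.337, -3.762)
(13.844, -10.953)

Derivation:
Executing turtle program step by step:
Start: pos=(0,0), heading=0, pen down
RT 20: heading 0 -> 340
FD 11: (0,0) -> (10.337,-3.762) [heading=340, draw]
LT 208: heading 340 -> 188
LT 108: heading 188 -> 296
FD 8: (10.337,-3.762) -> (13.844,-10.953) [heading=296, draw]
Final: pos=(13.844,-10.953), heading=296, 2 segment(s) drawn
Waypoints (3 total):
(0, 0)
(10.337, -3.762)
(13.844, -10.953)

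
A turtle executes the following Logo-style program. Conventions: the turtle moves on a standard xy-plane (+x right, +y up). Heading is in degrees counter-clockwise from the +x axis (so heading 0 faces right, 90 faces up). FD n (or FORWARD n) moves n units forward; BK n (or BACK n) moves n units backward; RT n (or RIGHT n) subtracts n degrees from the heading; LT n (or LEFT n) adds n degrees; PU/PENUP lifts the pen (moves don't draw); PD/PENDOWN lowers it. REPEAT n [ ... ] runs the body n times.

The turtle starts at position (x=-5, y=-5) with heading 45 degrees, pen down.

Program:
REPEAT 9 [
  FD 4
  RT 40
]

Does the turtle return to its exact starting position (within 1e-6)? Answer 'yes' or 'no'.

Answer: yes

Derivation:
Executing turtle program step by step:
Start: pos=(-5,-5), heading=45, pen down
REPEAT 9 [
  -- iteration 1/9 --
  FD 4: (-5,-5) -> (-2.172,-2.172) [heading=45, draw]
  RT 40: heading 45 -> 5
  -- iteration 2/9 --
  FD 4: (-2.172,-2.172) -> (1.813,-1.823) [heading=5, draw]
  RT 40: heading 5 -> 325
  -- iteration 3/9 --
  FD 4: (1.813,-1.823) -> (5.09,-4.117) [heading=325, draw]
  RT 40: heading 325 -> 285
  -- iteration 4/9 --
  FD 4: (5.09,-4.117) -> (6.125,-7.981) [heading=285, draw]
  RT 40: heading 285 -> 245
  -- iteration 5/9 --
  FD 4: (6.125,-7.981) -> (4.435,-11.606) [heading=245, draw]
  RT 40: heading 245 -> 205
  -- iteration 6/9 --
  FD 4: (4.435,-11.606) -> (0.809,-13.297) [heading=205, draw]
  RT 40: heading 205 -> 165
  -- iteration 7/9 --
  FD 4: (0.809,-13.297) -> (-3.054,-12.261) [heading=165, draw]
  RT 40: heading 165 -> 125
  -- iteration 8/9 --
  FD 4: (-3.054,-12.261) -> (-5.349,-8.985) [heading=125, draw]
  RT 40: heading 125 -> 85
  -- iteration 9/9 --
  FD 4: (-5.349,-8.985) -> (-5,-5) [heading=85, draw]
  RT 40: heading 85 -> 45
]
Final: pos=(-5,-5), heading=45, 9 segment(s) drawn

Start position: (-5, -5)
Final position: (-5, -5)
Distance = 0; < 1e-6 -> CLOSED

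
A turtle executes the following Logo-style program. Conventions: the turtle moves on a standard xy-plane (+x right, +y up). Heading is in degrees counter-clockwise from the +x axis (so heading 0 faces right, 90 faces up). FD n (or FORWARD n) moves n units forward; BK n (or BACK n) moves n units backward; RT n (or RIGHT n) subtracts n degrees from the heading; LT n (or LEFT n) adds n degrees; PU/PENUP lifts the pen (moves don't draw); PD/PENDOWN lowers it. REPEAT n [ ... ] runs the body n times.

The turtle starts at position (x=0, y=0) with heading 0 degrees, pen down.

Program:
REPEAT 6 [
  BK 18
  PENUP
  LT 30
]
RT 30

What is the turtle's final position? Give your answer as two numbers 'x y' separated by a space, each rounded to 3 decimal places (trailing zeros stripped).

Answer: -18 -67.177

Derivation:
Executing turtle program step by step:
Start: pos=(0,0), heading=0, pen down
REPEAT 6 [
  -- iteration 1/6 --
  BK 18: (0,0) -> (-18,0) [heading=0, draw]
  PU: pen up
  LT 30: heading 0 -> 30
  -- iteration 2/6 --
  BK 18: (-18,0) -> (-33.588,-9) [heading=30, move]
  PU: pen up
  LT 30: heading 30 -> 60
  -- iteration 3/6 --
  BK 18: (-33.588,-9) -> (-42.588,-24.588) [heading=60, move]
  PU: pen up
  LT 30: heading 60 -> 90
  -- iteration 4/6 --
  BK 18: (-42.588,-24.588) -> (-42.588,-42.588) [heading=90, move]
  PU: pen up
  LT 30: heading 90 -> 120
  -- iteration 5/6 --
  BK 18: (-42.588,-42.588) -> (-33.588,-58.177) [heading=120, move]
  PU: pen up
  LT 30: heading 120 -> 150
  -- iteration 6/6 --
  BK 18: (-33.588,-58.177) -> (-18,-67.177) [heading=150, move]
  PU: pen up
  LT 30: heading 150 -> 180
]
RT 30: heading 180 -> 150
Final: pos=(-18,-67.177), heading=150, 1 segment(s) drawn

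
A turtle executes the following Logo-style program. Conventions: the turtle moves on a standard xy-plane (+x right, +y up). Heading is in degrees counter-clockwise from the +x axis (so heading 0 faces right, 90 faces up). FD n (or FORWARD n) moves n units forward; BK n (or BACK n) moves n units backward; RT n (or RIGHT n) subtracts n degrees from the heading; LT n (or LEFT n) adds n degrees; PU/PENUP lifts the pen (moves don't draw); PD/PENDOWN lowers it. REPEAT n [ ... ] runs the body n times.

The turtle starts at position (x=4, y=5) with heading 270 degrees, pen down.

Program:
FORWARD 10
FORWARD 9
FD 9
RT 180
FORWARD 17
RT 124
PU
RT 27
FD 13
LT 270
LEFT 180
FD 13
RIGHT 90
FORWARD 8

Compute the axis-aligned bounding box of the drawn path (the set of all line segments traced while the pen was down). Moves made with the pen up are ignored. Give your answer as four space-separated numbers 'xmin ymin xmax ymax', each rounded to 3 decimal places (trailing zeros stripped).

Executing turtle program step by step:
Start: pos=(4,5), heading=270, pen down
FD 10: (4,5) -> (4,-5) [heading=270, draw]
FD 9: (4,-5) -> (4,-14) [heading=270, draw]
FD 9: (4,-14) -> (4,-23) [heading=270, draw]
RT 180: heading 270 -> 90
FD 17: (4,-23) -> (4,-6) [heading=90, draw]
RT 124: heading 90 -> 326
PU: pen up
RT 27: heading 326 -> 299
FD 13: (4,-6) -> (10.303,-17.37) [heading=299, move]
LT 270: heading 299 -> 209
LT 180: heading 209 -> 29
FD 13: (10.303,-17.37) -> (21.673,-11.068) [heading=29, move]
RT 90: heading 29 -> 299
FD 8: (21.673,-11.068) -> (25.551,-18.064) [heading=299, move]
Final: pos=(25.551,-18.064), heading=299, 4 segment(s) drawn

Segment endpoints: x in {4, 4, 4, 4, 4}, y in {-23, -14, -6, -5, 5}
xmin=4, ymin=-23, xmax=4, ymax=5

Answer: 4 -23 4 5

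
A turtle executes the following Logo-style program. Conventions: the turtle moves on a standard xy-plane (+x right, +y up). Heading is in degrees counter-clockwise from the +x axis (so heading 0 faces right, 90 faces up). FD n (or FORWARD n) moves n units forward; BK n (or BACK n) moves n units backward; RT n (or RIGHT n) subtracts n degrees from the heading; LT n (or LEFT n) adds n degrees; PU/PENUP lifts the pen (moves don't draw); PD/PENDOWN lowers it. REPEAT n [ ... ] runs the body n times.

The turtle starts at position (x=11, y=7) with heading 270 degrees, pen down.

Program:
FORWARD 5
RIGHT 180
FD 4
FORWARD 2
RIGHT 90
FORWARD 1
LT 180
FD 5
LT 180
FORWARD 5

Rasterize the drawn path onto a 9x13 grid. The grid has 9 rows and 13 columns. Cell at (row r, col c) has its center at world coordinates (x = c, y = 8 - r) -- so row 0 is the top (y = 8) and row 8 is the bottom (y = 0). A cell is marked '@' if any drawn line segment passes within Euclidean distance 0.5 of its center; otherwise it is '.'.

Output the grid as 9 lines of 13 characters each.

Segment 0: (11,7) -> (11,2)
Segment 1: (11,2) -> (11,6)
Segment 2: (11,6) -> (11,8)
Segment 3: (11,8) -> (12,8)
Segment 4: (12,8) -> (7,8)
Segment 5: (7,8) -> (12,8)

Answer: .......@@@@@@
...........@.
...........@.
...........@.
...........@.
...........@.
...........@.
.............
.............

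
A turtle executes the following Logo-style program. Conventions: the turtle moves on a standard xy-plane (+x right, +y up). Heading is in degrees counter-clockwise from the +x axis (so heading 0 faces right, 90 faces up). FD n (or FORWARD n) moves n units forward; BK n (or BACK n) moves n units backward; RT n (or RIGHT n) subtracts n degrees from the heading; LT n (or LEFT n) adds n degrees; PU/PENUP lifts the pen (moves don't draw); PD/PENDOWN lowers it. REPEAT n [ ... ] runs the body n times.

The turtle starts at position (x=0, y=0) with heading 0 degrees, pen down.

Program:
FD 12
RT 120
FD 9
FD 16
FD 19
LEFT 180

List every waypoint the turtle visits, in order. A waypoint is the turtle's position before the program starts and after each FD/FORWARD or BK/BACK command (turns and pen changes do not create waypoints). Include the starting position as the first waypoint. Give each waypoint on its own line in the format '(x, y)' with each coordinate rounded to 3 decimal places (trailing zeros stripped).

Executing turtle program step by step:
Start: pos=(0,0), heading=0, pen down
FD 12: (0,0) -> (12,0) [heading=0, draw]
RT 120: heading 0 -> 240
FD 9: (12,0) -> (7.5,-7.794) [heading=240, draw]
FD 16: (7.5,-7.794) -> (-0.5,-21.651) [heading=240, draw]
FD 19: (-0.5,-21.651) -> (-10,-38.105) [heading=240, draw]
LT 180: heading 240 -> 60
Final: pos=(-10,-38.105), heading=60, 4 segment(s) drawn
Waypoints (5 total):
(0, 0)
(12, 0)
(7.5, -7.794)
(-0.5, -21.651)
(-10, -38.105)

Answer: (0, 0)
(12, 0)
(7.5, -7.794)
(-0.5, -21.651)
(-10, -38.105)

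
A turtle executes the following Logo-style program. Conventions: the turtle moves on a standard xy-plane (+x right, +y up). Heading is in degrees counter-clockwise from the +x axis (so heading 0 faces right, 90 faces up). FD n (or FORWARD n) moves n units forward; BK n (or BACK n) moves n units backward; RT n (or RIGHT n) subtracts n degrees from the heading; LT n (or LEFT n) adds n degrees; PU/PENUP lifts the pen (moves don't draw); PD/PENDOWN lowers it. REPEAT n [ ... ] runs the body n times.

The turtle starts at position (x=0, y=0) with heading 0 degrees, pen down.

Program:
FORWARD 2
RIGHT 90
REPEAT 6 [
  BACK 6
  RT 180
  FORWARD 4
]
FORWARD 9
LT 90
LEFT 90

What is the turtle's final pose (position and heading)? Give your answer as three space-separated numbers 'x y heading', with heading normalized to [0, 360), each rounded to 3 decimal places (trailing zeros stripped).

Answer: 2 -9 90

Derivation:
Executing turtle program step by step:
Start: pos=(0,0), heading=0, pen down
FD 2: (0,0) -> (2,0) [heading=0, draw]
RT 90: heading 0 -> 270
REPEAT 6 [
  -- iteration 1/6 --
  BK 6: (2,0) -> (2,6) [heading=270, draw]
  RT 180: heading 270 -> 90
  FD 4: (2,6) -> (2,10) [heading=90, draw]
  -- iteration 2/6 --
  BK 6: (2,10) -> (2,4) [heading=90, draw]
  RT 180: heading 90 -> 270
  FD 4: (2,4) -> (2,0) [heading=270, draw]
  -- iteration 3/6 --
  BK 6: (2,0) -> (2,6) [heading=270, draw]
  RT 180: heading 270 -> 90
  FD 4: (2,6) -> (2,10) [heading=90, draw]
  -- iteration 4/6 --
  BK 6: (2,10) -> (2,4) [heading=90, draw]
  RT 180: heading 90 -> 270
  FD 4: (2,4) -> (2,0) [heading=270, draw]
  -- iteration 5/6 --
  BK 6: (2,0) -> (2,6) [heading=270, draw]
  RT 180: heading 270 -> 90
  FD 4: (2,6) -> (2,10) [heading=90, draw]
  -- iteration 6/6 --
  BK 6: (2,10) -> (2,4) [heading=90, draw]
  RT 180: heading 90 -> 270
  FD 4: (2,4) -> (2,0) [heading=270, draw]
]
FD 9: (2,0) -> (2,-9) [heading=270, draw]
LT 90: heading 270 -> 0
LT 90: heading 0 -> 90
Final: pos=(2,-9), heading=90, 14 segment(s) drawn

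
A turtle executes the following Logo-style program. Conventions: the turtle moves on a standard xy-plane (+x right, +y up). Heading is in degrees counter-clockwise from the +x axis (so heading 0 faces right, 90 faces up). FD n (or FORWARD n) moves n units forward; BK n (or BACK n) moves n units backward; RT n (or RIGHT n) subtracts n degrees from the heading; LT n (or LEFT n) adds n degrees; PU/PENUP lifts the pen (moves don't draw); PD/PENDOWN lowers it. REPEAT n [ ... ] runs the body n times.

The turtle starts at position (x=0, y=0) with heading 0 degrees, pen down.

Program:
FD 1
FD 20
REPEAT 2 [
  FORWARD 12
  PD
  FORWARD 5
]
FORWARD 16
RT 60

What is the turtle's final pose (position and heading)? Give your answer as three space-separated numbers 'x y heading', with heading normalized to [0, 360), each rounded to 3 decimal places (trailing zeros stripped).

Answer: 71 0 300

Derivation:
Executing turtle program step by step:
Start: pos=(0,0), heading=0, pen down
FD 1: (0,0) -> (1,0) [heading=0, draw]
FD 20: (1,0) -> (21,0) [heading=0, draw]
REPEAT 2 [
  -- iteration 1/2 --
  FD 12: (21,0) -> (33,0) [heading=0, draw]
  PD: pen down
  FD 5: (33,0) -> (38,0) [heading=0, draw]
  -- iteration 2/2 --
  FD 12: (38,0) -> (50,0) [heading=0, draw]
  PD: pen down
  FD 5: (50,0) -> (55,0) [heading=0, draw]
]
FD 16: (55,0) -> (71,0) [heading=0, draw]
RT 60: heading 0 -> 300
Final: pos=(71,0), heading=300, 7 segment(s) drawn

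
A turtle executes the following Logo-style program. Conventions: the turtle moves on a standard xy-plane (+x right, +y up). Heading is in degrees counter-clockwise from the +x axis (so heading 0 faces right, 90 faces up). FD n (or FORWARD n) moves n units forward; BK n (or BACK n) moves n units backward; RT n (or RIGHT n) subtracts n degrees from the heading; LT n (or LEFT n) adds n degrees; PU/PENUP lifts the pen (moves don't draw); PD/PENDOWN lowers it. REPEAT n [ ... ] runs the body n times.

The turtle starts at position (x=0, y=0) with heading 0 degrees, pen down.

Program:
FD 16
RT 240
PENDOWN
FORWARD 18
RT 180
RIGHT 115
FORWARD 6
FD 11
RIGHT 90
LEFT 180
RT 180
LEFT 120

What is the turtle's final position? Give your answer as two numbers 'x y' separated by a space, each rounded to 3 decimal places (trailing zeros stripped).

Executing turtle program step by step:
Start: pos=(0,0), heading=0, pen down
FD 16: (0,0) -> (16,0) [heading=0, draw]
RT 240: heading 0 -> 120
PD: pen down
FD 18: (16,0) -> (7,15.588) [heading=120, draw]
RT 180: heading 120 -> 300
RT 115: heading 300 -> 185
FD 6: (7,15.588) -> (1.023,15.066) [heading=185, draw]
FD 11: (1.023,15.066) -> (-9.935,14.107) [heading=185, draw]
RT 90: heading 185 -> 95
LT 180: heading 95 -> 275
RT 180: heading 275 -> 95
LT 120: heading 95 -> 215
Final: pos=(-9.935,14.107), heading=215, 4 segment(s) drawn

Answer: -9.935 14.107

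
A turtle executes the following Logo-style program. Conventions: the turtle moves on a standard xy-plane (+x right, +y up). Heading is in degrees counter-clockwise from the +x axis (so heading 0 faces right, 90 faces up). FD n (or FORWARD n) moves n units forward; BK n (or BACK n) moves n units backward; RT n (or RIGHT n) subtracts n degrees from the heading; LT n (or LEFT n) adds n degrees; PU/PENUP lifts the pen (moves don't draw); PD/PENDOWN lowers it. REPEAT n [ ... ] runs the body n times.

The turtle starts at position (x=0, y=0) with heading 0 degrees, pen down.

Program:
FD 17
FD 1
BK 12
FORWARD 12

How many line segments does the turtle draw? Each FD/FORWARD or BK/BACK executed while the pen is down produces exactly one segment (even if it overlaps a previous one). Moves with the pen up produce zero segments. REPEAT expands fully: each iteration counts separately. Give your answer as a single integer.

Answer: 4

Derivation:
Executing turtle program step by step:
Start: pos=(0,0), heading=0, pen down
FD 17: (0,0) -> (17,0) [heading=0, draw]
FD 1: (17,0) -> (18,0) [heading=0, draw]
BK 12: (18,0) -> (6,0) [heading=0, draw]
FD 12: (6,0) -> (18,0) [heading=0, draw]
Final: pos=(18,0), heading=0, 4 segment(s) drawn
Segments drawn: 4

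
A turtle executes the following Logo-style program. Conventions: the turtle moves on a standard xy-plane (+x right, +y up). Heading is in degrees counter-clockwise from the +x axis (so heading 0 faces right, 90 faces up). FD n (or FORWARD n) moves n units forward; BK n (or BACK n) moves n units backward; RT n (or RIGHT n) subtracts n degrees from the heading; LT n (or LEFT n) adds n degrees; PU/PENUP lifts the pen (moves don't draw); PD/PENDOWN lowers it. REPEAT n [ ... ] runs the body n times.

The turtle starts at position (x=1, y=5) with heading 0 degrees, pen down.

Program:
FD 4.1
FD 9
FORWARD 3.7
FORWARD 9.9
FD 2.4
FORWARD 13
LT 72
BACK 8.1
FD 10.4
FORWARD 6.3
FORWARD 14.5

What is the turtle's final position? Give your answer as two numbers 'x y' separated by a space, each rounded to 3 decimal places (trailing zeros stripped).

Executing turtle program step by step:
Start: pos=(1,5), heading=0, pen down
FD 4.1: (1,5) -> (5.1,5) [heading=0, draw]
FD 9: (5.1,5) -> (14.1,5) [heading=0, draw]
FD 3.7: (14.1,5) -> (17.8,5) [heading=0, draw]
FD 9.9: (17.8,5) -> (27.7,5) [heading=0, draw]
FD 2.4: (27.7,5) -> (30.1,5) [heading=0, draw]
FD 13: (30.1,5) -> (43.1,5) [heading=0, draw]
LT 72: heading 0 -> 72
BK 8.1: (43.1,5) -> (40.597,-2.704) [heading=72, draw]
FD 10.4: (40.597,-2.704) -> (43.811,7.187) [heading=72, draw]
FD 6.3: (43.811,7.187) -> (45.758,13.179) [heading=72, draw]
FD 14.5: (45.758,13.179) -> (50.238,26.969) [heading=72, draw]
Final: pos=(50.238,26.969), heading=72, 10 segment(s) drawn

Answer: 50.238 26.969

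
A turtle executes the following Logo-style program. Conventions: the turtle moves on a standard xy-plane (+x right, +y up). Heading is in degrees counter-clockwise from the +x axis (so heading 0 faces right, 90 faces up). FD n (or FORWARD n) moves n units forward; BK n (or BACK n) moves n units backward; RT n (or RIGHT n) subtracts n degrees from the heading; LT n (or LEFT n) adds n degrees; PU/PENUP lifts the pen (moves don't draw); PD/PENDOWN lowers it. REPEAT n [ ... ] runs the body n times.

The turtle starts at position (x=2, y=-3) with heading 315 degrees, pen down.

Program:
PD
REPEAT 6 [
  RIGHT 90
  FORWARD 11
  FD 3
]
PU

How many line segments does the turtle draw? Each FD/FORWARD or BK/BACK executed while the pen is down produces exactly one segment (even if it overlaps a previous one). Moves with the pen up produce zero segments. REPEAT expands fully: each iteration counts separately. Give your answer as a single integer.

Executing turtle program step by step:
Start: pos=(2,-3), heading=315, pen down
PD: pen down
REPEAT 6 [
  -- iteration 1/6 --
  RT 90: heading 315 -> 225
  FD 11: (2,-3) -> (-5.778,-10.778) [heading=225, draw]
  FD 3: (-5.778,-10.778) -> (-7.899,-12.899) [heading=225, draw]
  -- iteration 2/6 --
  RT 90: heading 225 -> 135
  FD 11: (-7.899,-12.899) -> (-15.678,-5.121) [heading=135, draw]
  FD 3: (-15.678,-5.121) -> (-17.799,-3) [heading=135, draw]
  -- iteration 3/6 --
  RT 90: heading 135 -> 45
  FD 11: (-17.799,-3) -> (-10.021,4.778) [heading=45, draw]
  FD 3: (-10.021,4.778) -> (-7.899,6.899) [heading=45, draw]
  -- iteration 4/6 --
  RT 90: heading 45 -> 315
  FD 11: (-7.899,6.899) -> (-0.121,-0.879) [heading=315, draw]
  FD 3: (-0.121,-0.879) -> (2,-3) [heading=315, draw]
  -- iteration 5/6 --
  RT 90: heading 315 -> 225
  FD 11: (2,-3) -> (-5.778,-10.778) [heading=225, draw]
  FD 3: (-5.778,-10.778) -> (-7.899,-12.899) [heading=225, draw]
  -- iteration 6/6 --
  RT 90: heading 225 -> 135
  FD 11: (-7.899,-12.899) -> (-15.678,-5.121) [heading=135, draw]
  FD 3: (-15.678,-5.121) -> (-17.799,-3) [heading=135, draw]
]
PU: pen up
Final: pos=(-17.799,-3), heading=135, 12 segment(s) drawn
Segments drawn: 12

Answer: 12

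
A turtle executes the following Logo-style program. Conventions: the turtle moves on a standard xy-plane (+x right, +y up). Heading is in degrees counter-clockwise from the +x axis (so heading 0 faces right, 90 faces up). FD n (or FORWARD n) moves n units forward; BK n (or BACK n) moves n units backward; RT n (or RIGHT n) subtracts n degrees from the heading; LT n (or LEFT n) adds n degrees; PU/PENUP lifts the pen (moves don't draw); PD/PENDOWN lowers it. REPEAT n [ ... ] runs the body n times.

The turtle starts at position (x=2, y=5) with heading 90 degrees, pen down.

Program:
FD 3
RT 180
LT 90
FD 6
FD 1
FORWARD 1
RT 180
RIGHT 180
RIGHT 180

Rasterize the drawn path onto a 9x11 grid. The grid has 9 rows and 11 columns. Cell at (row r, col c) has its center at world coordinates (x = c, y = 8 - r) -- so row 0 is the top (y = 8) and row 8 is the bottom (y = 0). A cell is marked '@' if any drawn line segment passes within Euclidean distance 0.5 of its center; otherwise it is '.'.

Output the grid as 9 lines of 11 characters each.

Segment 0: (2,5) -> (2,8)
Segment 1: (2,8) -> (8,8)
Segment 2: (8,8) -> (9,8)
Segment 3: (9,8) -> (10,8)

Answer: ..@@@@@@@@@
..@........
..@........
..@........
...........
...........
...........
...........
...........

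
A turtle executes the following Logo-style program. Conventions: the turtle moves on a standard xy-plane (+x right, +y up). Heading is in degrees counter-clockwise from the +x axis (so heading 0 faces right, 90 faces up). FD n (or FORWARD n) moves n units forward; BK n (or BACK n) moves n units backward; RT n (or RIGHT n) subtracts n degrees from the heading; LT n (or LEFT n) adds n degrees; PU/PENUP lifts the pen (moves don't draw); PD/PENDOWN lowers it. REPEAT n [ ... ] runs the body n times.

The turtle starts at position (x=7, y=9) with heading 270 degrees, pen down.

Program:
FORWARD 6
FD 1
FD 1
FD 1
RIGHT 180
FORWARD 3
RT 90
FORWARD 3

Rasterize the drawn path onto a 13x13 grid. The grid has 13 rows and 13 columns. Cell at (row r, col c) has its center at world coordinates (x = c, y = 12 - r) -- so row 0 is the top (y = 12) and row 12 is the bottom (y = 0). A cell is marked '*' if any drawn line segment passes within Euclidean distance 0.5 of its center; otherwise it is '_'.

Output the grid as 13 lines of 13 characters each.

Segment 0: (7,9) -> (7,3)
Segment 1: (7,3) -> (7,2)
Segment 2: (7,2) -> (7,1)
Segment 3: (7,1) -> (7,0)
Segment 4: (7,0) -> (7,3)
Segment 5: (7,3) -> (10,3)

Answer: _____________
_____________
_____________
_______*_____
_______*_____
_______*_____
_______*_____
_______*_____
_______*_____
_______****__
_______*_____
_______*_____
_______*_____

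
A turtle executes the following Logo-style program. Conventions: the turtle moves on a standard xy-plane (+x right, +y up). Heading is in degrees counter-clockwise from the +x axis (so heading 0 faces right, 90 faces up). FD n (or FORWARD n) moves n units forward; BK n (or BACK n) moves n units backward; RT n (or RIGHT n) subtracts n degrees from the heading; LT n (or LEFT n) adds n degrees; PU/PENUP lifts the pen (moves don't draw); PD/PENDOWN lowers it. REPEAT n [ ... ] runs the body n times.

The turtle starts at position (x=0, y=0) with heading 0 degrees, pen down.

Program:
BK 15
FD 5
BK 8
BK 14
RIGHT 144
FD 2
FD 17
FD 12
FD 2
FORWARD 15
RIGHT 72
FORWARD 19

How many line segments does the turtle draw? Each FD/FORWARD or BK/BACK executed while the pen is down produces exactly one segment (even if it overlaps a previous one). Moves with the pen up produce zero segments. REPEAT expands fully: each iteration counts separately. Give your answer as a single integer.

Executing turtle program step by step:
Start: pos=(0,0), heading=0, pen down
BK 15: (0,0) -> (-15,0) [heading=0, draw]
FD 5: (-15,0) -> (-10,0) [heading=0, draw]
BK 8: (-10,0) -> (-18,0) [heading=0, draw]
BK 14: (-18,0) -> (-32,0) [heading=0, draw]
RT 144: heading 0 -> 216
FD 2: (-32,0) -> (-33.618,-1.176) [heading=216, draw]
FD 17: (-33.618,-1.176) -> (-47.371,-11.168) [heading=216, draw]
FD 12: (-47.371,-11.168) -> (-57.08,-18.221) [heading=216, draw]
FD 2: (-57.08,-18.221) -> (-58.698,-19.397) [heading=216, draw]
FD 15: (-58.698,-19.397) -> (-70.833,-28.214) [heading=216, draw]
RT 72: heading 216 -> 144
FD 19: (-70.833,-28.214) -> (-86.204,-17.046) [heading=144, draw]
Final: pos=(-86.204,-17.046), heading=144, 10 segment(s) drawn
Segments drawn: 10

Answer: 10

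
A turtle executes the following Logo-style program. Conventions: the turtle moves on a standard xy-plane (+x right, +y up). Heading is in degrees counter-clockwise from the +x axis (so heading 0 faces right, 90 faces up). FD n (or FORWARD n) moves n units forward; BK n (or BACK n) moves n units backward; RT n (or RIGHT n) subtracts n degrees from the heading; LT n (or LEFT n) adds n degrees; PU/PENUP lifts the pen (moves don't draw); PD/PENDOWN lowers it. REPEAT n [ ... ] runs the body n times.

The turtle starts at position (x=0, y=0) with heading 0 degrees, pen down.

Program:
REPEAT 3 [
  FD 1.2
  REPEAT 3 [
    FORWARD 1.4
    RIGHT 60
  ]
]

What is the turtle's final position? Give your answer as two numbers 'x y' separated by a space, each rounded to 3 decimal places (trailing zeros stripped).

Answer: 2.6 -2.425

Derivation:
Executing turtle program step by step:
Start: pos=(0,0), heading=0, pen down
REPEAT 3 [
  -- iteration 1/3 --
  FD 1.2: (0,0) -> (1.2,0) [heading=0, draw]
  REPEAT 3 [
    -- iteration 1/3 --
    FD 1.4: (1.2,0) -> (2.6,0) [heading=0, draw]
    RT 60: heading 0 -> 300
    -- iteration 2/3 --
    FD 1.4: (2.6,0) -> (3.3,-1.212) [heading=300, draw]
    RT 60: heading 300 -> 240
    -- iteration 3/3 --
    FD 1.4: (3.3,-1.212) -> (2.6,-2.425) [heading=240, draw]
    RT 60: heading 240 -> 180
  ]
  -- iteration 2/3 --
  FD 1.2: (2.6,-2.425) -> (1.4,-2.425) [heading=180, draw]
  REPEAT 3 [
    -- iteration 1/3 --
    FD 1.4: (1.4,-2.425) -> (0,-2.425) [heading=180, draw]
    RT 60: heading 180 -> 120
    -- iteration 2/3 --
    FD 1.4: (0,-2.425) -> (-0.7,-1.212) [heading=120, draw]
    RT 60: heading 120 -> 60
    -- iteration 3/3 --
    FD 1.4: (-0.7,-1.212) -> (0,0) [heading=60, draw]
    RT 60: heading 60 -> 0
  ]
  -- iteration 3/3 --
  FD 1.2: (0,0) -> (1.2,0) [heading=0, draw]
  REPEAT 3 [
    -- iteration 1/3 --
    FD 1.4: (1.2,0) -> (2.6,0) [heading=0, draw]
    RT 60: heading 0 -> 300
    -- iteration 2/3 --
    FD 1.4: (2.6,0) -> (3.3,-1.212) [heading=300, draw]
    RT 60: heading 300 -> 240
    -- iteration 3/3 --
    FD 1.4: (3.3,-1.212) -> (2.6,-2.425) [heading=240, draw]
    RT 60: heading 240 -> 180
  ]
]
Final: pos=(2.6,-2.425), heading=180, 12 segment(s) drawn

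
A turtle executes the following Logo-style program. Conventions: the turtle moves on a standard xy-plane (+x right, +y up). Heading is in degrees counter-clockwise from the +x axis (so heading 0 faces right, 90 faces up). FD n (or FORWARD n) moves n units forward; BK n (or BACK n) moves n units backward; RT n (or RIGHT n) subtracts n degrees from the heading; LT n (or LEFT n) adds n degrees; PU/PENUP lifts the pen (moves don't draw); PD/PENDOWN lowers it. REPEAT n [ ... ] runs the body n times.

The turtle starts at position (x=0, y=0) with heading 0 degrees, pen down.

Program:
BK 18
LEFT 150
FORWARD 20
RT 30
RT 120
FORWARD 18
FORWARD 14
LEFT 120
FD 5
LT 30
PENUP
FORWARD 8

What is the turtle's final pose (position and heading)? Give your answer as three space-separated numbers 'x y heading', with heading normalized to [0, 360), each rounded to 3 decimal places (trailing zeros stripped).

Answer: -12.749 18.33 150

Derivation:
Executing turtle program step by step:
Start: pos=(0,0), heading=0, pen down
BK 18: (0,0) -> (-18,0) [heading=0, draw]
LT 150: heading 0 -> 150
FD 20: (-18,0) -> (-35.321,10) [heading=150, draw]
RT 30: heading 150 -> 120
RT 120: heading 120 -> 0
FD 18: (-35.321,10) -> (-17.321,10) [heading=0, draw]
FD 14: (-17.321,10) -> (-3.321,10) [heading=0, draw]
LT 120: heading 0 -> 120
FD 5: (-3.321,10) -> (-5.821,14.33) [heading=120, draw]
LT 30: heading 120 -> 150
PU: pen up
FD 8: (-5.821,14.33) -> (-12.749,18.33) [heading=150, move]
Final: pos=(-12.749,18.33), heading=150, 5 segment(s) drawn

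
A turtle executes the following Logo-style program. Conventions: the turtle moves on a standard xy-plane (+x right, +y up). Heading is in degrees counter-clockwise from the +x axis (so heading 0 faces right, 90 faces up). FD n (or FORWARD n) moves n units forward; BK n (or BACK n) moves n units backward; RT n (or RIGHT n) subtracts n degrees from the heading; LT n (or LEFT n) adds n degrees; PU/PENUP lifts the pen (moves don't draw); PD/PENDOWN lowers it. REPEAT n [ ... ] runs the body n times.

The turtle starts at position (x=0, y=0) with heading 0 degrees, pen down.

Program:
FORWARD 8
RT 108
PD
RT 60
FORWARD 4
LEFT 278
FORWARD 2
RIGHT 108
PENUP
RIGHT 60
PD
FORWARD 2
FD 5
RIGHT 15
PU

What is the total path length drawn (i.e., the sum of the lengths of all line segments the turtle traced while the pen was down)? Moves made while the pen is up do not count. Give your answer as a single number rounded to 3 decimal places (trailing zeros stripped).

Executing turtle program step by step:
Start: pos=(0,0), heading=0, pen down
FD 8: (0,0) -> (8,0) [heading=0, draw]
RT 108: heading 0 -> 252
PD: pen down
RT 60: heading 252 -> 192
FD 4: (8,0) -> (4.087,-0.832) [heading=192, draw]
LT 278: heading 192 -> 110
FD 2: (4.087,-0.832) -> (3.403,1.048) [heading=110, draw]
RT 108: heading 110 -> 2
PU: pen up
RT 60: heading 2 -> 302
PD: pen down
FD 2: (3.403,1.048) -> (4.463,-0.648) [heading=302, draw]
FD 5: (4.463,-0.648) -> (7.113,-4.889) [heading=302, draw]
RT 15: heading 302 -> 287
PU: pen up
Final: pos=(7.113,-4.889), heading=287, 5 segment(s) drawn

Segment lengths:
  seg 1: (0,0) -> (8,0), length = 8
  seg 2: (8,0) -> (4.087,-0.832), length = 4
  seg 3: (4.087,-0.832) -> (3.403,1.048), length = 2
  seg 4: (3.403,1.048) -> (4.463,-0.648), length = 2
  seg 5: (4.463,-0.648) -> (7.113,-4.889), length = 5
Total = 21

Answer: 21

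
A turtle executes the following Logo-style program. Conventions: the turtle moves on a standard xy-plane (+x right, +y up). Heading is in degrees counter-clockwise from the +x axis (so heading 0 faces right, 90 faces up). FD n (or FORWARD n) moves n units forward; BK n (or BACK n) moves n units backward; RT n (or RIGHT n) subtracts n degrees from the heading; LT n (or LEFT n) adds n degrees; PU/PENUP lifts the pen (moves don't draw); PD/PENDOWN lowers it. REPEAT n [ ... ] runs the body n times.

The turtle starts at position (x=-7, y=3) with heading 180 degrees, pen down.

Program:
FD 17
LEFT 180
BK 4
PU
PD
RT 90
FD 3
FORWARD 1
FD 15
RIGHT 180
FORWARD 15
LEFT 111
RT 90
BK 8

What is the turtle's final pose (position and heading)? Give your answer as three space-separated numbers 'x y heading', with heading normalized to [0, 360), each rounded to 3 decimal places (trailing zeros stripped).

Answer: -25.133 -8.469 111

Derivation:
Executing turtle program step by step:
Start: pos=(-7,3), heading=180, pen down
FD 17: (-7,3) -> (-24,3) [heading=180, draw]
LT 180: heading 180 -> 0
BK 4: (-24,3) -> (-28,3) [heading=0, draw]
PU: pen up
PD: pen down
RT 90: heading 0 -> 270
FD 3: (-28,3) -> (-28,0) [heading=270, draw]
FD 1: (-28,0) -> (-28,-1) [heading=270, draw]
FD 15: (-28,-1) -> (-28,-16) [heading=270, draw]
RT 180: heading 270 -> 90
FD 15: (-28,-16) -> (-28,-1) [heading=90, draw]
LT 111: heading 90 -> 201
RT 90: heading 201 -> 111
BK 8: (-28,-1) -> (-25.133,-8.469) [heading=111, draw]
Final: pos=(-25.133,-8.469), heading=111, 7 segment(s) drawn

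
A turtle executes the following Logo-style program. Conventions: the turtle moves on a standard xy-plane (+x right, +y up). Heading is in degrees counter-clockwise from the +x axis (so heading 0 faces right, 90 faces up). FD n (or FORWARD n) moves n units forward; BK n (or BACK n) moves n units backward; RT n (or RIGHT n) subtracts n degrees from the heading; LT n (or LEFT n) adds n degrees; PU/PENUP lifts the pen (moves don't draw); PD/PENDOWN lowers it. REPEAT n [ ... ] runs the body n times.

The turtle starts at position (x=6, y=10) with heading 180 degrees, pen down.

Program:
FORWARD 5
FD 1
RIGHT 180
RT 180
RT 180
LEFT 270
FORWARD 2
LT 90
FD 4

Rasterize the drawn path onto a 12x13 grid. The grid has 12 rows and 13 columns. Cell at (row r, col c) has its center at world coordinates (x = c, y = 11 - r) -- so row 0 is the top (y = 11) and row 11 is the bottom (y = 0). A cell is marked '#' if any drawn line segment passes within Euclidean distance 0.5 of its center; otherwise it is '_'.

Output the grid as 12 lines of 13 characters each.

Answer: _____________
#######______
#____________
#####________
_____________
_____________
_____________
_____________
_____________
_____________
_____________
_____________

Derivation:
Segment 0: (6,10) -> (1,10)
Segment 1: (1,10) -> (0,10)
Segment 2: (0,10) -> (0,8)
Segment 3: (0,8) -> (4,8)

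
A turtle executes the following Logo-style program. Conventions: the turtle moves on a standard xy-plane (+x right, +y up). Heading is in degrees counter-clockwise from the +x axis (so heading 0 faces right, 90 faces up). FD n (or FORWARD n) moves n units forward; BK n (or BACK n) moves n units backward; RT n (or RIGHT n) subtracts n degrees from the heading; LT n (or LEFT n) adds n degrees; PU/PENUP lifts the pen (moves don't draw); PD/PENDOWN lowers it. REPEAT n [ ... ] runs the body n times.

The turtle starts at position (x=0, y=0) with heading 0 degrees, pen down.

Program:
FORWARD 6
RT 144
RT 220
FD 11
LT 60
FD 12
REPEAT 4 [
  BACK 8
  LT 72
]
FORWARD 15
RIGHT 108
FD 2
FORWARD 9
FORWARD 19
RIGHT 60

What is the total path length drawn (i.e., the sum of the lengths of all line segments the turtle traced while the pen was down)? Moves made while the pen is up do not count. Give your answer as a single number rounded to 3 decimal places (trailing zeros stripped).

Executing turtle program step by step:
Start: pos=(0,0), heading=0, pen down
FD 6: (0,0) -> (6,0) [heading=0, draw]
RT 144: heading 0 -> 216
RT 220: heading 216 -> 356
FD 11: (6,0) -> (16.973,-0.767) [heading=356, draw]
LT 60: heading 356 -> 56
FD 12: (16.973,-0.767) -> (23.684,9.181) [heading=56, draw]
REPEAT 4 [
  -- iteration 1/4 --
  BK 8: (23.684,9.181) -> (19.21,2.549) [heading=56, draw]
  LT 72: heading 56 -> 128
  -- iteration 2/4 --
  BK 8: (19.21,2.549) -> (24.135,-3.755) [heading=128, draw]
  LT 72: heading 128 -> 200
  -- iteration 3/4 --
  BK 8: (24.135,-3.755) -> (31.653,-1.019) [heading=200, draw]
  LT 72: heading 200 -> 272
  -- iteration 4/4 --
  BK 8: (31.653,-1.019) -> (31.374,6.976) [heading=272, draw]
  LT 72: heading 272 -> 344
]
FD 15: (31.374,6.976) -> (45.793,2.841) [heading=344, draw]
RT 108: heading 344 -> 236
FD 2: (45.793,2.841) -> (44.674,1.183) [heading=236, draw]
FD 9: (44.674,1.183) -> (39.641,-6.278) [heading=236, draw]
FD 19: (39.641,-6.278) -> (29.017,-22.03) [heading=236, draw]
RT 60: heading 236 -> 176
Final: pos=(29.017,-22.03), heading=176, 11 segment(s) drawn

Segment lengths:
  seg 1: (0,0) -> (6,0), length = 6
  seg 2: (6,0) -> (16.973,-0.767), length = 11
  seg 3: (16.973,-0.767) -> (23.684,9.181), length = 12
  seg 4: (23.684,9.181) -> (19.21,2.549), length = 8
  seg 5: (19.21,2.549) -> (24.135,-3.755), length = 8
  seg 6: (24.135,-3.755) -> (31.653,-1.019), length = 8
  seg 7: (31.653,-1.019) -> (31.374,6.976), length = 8
  seg 8: (31.374,6.976) -> (45.793,2.841), length = 15
  seg 9: (45.793,2.841) -> (44.674,1.183), length = 2
  seg 10: (44.674,1.183) -> (39.641,-6.278), length = 9
  seg 11: (39.641,-6.278) -> (29.017,-22.03), length = 19
Total = 106

Answer: 106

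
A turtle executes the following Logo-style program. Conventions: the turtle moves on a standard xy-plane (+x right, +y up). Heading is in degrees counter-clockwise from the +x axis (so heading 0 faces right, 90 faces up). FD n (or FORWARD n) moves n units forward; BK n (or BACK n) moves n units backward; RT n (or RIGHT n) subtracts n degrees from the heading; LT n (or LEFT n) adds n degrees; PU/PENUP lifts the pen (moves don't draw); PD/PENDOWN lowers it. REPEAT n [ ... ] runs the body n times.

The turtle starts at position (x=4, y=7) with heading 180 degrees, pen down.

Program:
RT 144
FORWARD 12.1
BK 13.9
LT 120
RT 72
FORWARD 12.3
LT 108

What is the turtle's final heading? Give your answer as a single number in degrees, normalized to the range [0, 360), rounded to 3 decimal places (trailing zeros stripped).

Executing turtle program step by step:
Start: pos=(4,7), heading=180, pen down
RT 144: heading 180 -> 36
FD 12.1: (4,7) -> (13.789,14.112) [heading=36, draw]
BK 13.9: (13.789,14.112) -> (2.544,5.942) [heading=36, draw]
LT 120: heading 36 -> 156
RT 72: heading 156 -> 84
FD 12.3: (2.544,5.942) -> (3.829,18.175) [heading=84, draw]
LT 108: heading 84 -> 192
Final: pos=(3.829,18.175), heading=192, 3 segment(s) drawn

Answer: 192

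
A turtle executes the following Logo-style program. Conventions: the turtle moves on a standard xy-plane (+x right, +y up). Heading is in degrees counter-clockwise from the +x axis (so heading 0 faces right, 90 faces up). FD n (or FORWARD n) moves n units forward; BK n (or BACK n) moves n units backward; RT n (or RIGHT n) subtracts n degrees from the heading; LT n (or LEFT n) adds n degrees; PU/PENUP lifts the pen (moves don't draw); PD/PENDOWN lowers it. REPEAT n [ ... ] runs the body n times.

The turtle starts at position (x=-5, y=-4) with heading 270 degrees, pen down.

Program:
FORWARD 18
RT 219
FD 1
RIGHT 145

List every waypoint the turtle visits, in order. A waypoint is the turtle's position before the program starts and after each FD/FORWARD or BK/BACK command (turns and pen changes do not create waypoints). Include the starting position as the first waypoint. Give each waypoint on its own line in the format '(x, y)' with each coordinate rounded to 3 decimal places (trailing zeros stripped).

Executing turtle program step by step:
Start: pos=(-5,-4), heading=270, pen down
FD 18: (-5,-4) -> (-5,-22) [heading=270, draw]
RT 219: heading 270 -> 51
FD 1: (-5,-22) -> (-4.371,-21.223) [heading=51, draw]
RT 145: heading 51 -> 266
Final: pos=(-4.371,-21.223), heading=266, 2 segment(s) drawn
Waypoints (3 total):
(-5, -4)
(-5, -22)
(-4.371, -21.223)

Answer: (-5, -4)
(-5, -22)
(-4.371, -21.223)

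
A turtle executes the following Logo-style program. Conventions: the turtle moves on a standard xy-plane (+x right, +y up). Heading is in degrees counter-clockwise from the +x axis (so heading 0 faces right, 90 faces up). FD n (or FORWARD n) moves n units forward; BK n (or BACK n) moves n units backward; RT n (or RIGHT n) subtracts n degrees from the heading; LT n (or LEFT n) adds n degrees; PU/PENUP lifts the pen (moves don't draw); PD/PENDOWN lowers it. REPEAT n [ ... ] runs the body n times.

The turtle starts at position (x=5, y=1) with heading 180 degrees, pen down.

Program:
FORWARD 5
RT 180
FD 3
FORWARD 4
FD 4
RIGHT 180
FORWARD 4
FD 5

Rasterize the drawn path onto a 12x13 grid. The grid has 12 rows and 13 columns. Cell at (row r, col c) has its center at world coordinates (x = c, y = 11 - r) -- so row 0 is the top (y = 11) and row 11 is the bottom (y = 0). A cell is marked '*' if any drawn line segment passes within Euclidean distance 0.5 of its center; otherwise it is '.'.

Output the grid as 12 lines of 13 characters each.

Answer: .............
.............
.............
.............
.............
.............
.............
.............
.............
.............
************.
.............

Derivation:
Segment 0: (5,1) -> (0,1)
Segment 1: (0,1) -> (3,1)
Segment 2: (3,1) -> (7,1)
Segment 3: (7,1) -> (11,1)
Segment 4: (11,1) -> (7,1)
Segment 5: (7,1) -> (2,1)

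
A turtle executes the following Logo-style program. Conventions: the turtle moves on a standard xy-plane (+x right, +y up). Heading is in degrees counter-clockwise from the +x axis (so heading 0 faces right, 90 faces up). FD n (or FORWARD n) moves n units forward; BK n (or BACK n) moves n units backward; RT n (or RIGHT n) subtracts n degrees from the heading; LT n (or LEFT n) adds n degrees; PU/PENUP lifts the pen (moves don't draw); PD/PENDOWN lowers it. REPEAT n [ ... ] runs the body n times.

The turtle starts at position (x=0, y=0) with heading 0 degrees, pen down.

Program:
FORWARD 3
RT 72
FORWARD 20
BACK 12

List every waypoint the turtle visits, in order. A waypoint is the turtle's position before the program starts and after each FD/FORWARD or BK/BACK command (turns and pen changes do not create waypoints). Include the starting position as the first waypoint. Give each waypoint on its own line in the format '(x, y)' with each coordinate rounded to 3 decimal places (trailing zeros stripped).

Executing turtle program step by step:
Start: pos=(0,0), heading=0, pen down
FD 3: (0,0) -> (3,0) [heading=0, draw]
RT 72: heading 0 -> 288
FD 20: (3,0) -> (9.18,-19.021) [heading=288, draw]
BK 12: (9.18,-19.021) -> (5.472,-7.608) [heading=288, draw]
Final: pos=(5.472,-7.608), heading=288, 3 segment(s) drawn
Waypoints (4 total):
(0, 0)
(3, 0)
(9.18, -19.021)
(5.472, -7.608)

Answer: (0, 0)
(3, 0)
(9.18, -19.021)
(5.472, -7.608)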